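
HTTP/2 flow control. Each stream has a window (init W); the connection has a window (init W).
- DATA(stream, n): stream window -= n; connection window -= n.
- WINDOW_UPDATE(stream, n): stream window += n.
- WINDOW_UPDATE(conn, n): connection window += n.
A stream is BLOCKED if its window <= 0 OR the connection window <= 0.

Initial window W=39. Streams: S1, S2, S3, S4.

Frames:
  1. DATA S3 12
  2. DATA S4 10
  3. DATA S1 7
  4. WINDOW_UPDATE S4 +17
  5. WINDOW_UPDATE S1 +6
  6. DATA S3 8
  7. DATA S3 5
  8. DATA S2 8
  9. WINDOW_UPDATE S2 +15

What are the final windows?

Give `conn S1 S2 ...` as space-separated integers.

Answer: -11 38 46 14 46

Derivation:
Op 1: conn=27 S1=39 S2=39 S3=27 S4=39 blocked=[]
Op 2: conn=17 S1=39 S2=39 S3=27 S4=29 blocked=[]
Op 3: conn=10 S1=32 S2=39 S3=27 S4=29 blocked=[]
Op 4: conn=10 S1=32 S2=39 S3=27 S4=46 blocked=[]
Op 5: conn=10 S1=38 S2=39 S3=27 S4=46 blocked=[]
Op 6: conn=2 S1=38 S2=39 S3=19 S4=46 blocked=[]
Op 7: conn=-3 S1=38 S2=39 S3=14 S4=46 blocked=[1, 2, 3, 4]
Op 8: conn=-11 S1=38 S2=31 S3=14 S4=46 blocked=[1, 2, 3, 4]
Op 9: conn=-11 S1=38 S2=46 S3=14 S4=46 blocked=[1, 2, 3, 4]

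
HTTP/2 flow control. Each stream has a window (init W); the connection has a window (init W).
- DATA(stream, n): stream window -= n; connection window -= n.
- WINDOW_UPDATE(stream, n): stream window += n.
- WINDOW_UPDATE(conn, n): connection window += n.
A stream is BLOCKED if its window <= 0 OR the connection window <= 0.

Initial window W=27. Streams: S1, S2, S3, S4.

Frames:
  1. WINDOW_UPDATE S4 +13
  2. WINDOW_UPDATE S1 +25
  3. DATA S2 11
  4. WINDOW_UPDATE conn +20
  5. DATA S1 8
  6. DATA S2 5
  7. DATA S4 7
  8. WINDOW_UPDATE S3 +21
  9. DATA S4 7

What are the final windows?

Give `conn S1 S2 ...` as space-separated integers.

Answer: 9 44 11 48 26

Derivation:
Op 1: conn=27 S1=27 S2=27 S3=27 S4=40 blocked=[]
Op 2: conn=27 S1=52 S2=27 S3=27 S4=40 blocked=[]
Op 3: conn=16 S1=52 S2=16 S3=27 S4=40 blocked=[]
Op 4: conn=36 S1=52 S2=16 S3=27 S4=40 blocked=[]
Op 5: conn=28 S1=44 S2=16 S3=27 S4=40 blocked=[]
Op 6: conn=23 S1=44 S2=11 S3=27 S4=40 blocked=[]
Op 7: conn=16 S1=44 S2=11 S3=27 S4=33 blocked=[]
Op 8: conn=16 S1=44 S2=11 S3=48 S4=33 blocked=[]
Op 9: conn=9 S1=44 S2=11 S3=48 S4=26 blocked=[]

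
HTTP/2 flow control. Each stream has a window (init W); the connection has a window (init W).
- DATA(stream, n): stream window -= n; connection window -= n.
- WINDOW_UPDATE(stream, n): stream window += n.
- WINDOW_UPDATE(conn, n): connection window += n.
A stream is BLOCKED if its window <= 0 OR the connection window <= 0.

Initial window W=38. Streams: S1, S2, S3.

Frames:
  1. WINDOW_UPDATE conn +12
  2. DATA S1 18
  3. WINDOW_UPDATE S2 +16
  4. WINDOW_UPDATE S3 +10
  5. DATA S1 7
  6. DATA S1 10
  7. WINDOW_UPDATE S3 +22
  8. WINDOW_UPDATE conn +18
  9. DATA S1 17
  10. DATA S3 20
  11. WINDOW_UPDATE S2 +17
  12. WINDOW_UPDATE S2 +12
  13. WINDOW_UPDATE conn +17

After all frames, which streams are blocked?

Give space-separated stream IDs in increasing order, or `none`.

Op 1: conn=50 S1=38 S2=38 S3=38 blocked=[]
Op 2: conn=32 S1=20 S2=38 S3=38 blocked=[]
Op 3: conn=32 S1=20 S2=54 S3=38 blocked=[]
Op 4: conn=32 S1=20 S2=54 S3=48 blocked=[]
Op 5: conn=25 S1=13 S2=54 S3=48 blocked=[]
Op 6: conn=15 S1=3 S2=54 S3=48 blocked=[]
Op 7: conn=15 S1=3 S2=54 S3=70 blocked=[]
Op 8: conn=33 S1=3 S2=54 S3=70 blocked=[]
Op 9: conn=16 S1=-14 S2=54 S3=70 blocked=[1]
Op 10: conn=-4 S1=-14 S2=54 S3=50 blocked=[1, 2, 3]
Op 11: conn=-4 S1=-14 S2=71 S3=50 blocked=[1, 2, 3]
Op 12: conn=-4 S1=-14 S2=83 S3=50 blocked=[1, 2, 3]
Op 13: conn=13 S1=-14 S2=83 S3=50 blocked=[1]

Answer: S1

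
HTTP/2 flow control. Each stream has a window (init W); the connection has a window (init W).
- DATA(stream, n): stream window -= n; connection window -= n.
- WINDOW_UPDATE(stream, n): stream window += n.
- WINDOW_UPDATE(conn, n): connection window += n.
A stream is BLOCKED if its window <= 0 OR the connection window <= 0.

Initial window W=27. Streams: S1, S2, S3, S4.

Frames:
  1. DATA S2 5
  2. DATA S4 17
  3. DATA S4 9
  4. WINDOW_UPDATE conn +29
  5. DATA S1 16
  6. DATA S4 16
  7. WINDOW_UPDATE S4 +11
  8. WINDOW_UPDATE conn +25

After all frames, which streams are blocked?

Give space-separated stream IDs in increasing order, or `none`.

Op 1: conn=22 S1=27 S2=22 S3=27 S4=27 blocked=[]
Op 2: conn=5 S1=27 S2=22 S3=27 S4=10 blocked=[]
Op 3: conn=-4 S1=27 S2=22 S3=27 S4=1 blocked=[1, 2, 3, 4]
Op 4: conn=25 S1=27 S2=22 S3=27 S4=1 blocked=[]
Op 5: conn=9 S1=11 S2=22 S3=27 S4=1 blocked=[]
Op 6: conn=-7 S1=11 S2=22 S3=27 S4=-15 blocked=[1, 2, 3, 4]
Op 7: conn=-7 S1=11 S2=22 S3=27 S4=-4 blocked=[1, 2, 3, 4]
Op 8: conn=18 S1=11 S2=22 S3=27 S4=-4 blocked=[4]

Answer: S4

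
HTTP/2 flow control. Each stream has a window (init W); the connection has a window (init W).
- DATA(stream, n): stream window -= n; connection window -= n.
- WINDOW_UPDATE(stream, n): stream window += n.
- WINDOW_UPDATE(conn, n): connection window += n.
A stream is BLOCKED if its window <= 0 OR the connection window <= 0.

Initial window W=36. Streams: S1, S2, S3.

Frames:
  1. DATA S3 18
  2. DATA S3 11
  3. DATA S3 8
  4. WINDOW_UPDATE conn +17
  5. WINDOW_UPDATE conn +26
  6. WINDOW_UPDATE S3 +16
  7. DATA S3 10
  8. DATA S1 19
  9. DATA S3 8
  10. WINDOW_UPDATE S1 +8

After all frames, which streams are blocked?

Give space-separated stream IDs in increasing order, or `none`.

Answer: S3

Derivation:
Op 1: conn=18 S1=36 S2=36 S3=18 blocked=[]
Op 2: conn=7 S1=36 S2=36 S3=7 blocked=[]
Op 3: conn=-1 S1=36 S2=36 S3=-1 blocked=[1, 2, 3]
Op 4: conn=16 S1=36 S2=36 S3=-1 blocked=[3]
Op 5: conn=42 S1=36 S2=36 S3=-1 blocked=[3]
Op 6: conn=42 S1=36 S2=36 S3=15 blocked=[]
Op 7: conn=32 S1=36 S2=36 S3=5 blocked=[]
Op 8: conn=13 S1=17 S2=36 S3=5 blocked=[]
Op 9: conn=5 S1=17 S2=36 S3=-3 blocked=[3]
Op 10: conn=5 S1=25 S2=36 S3=-3 blocked=[3]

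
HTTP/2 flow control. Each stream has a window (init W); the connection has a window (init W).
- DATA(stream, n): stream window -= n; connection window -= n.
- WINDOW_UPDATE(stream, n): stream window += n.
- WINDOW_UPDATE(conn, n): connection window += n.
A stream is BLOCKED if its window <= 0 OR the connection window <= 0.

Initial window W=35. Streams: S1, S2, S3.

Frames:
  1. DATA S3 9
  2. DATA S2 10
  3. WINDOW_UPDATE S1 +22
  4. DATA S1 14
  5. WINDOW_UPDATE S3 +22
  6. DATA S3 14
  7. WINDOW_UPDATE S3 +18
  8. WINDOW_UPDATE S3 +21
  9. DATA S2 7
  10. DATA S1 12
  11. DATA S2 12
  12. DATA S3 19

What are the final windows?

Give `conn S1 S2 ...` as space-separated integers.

Answer: -62 31 6 54

Derivation:
Op 1: conn=26 S1=35 S2=35 S3=26 blocked=[]
Op 2: conn=16 S1=35 S2=25 S3=26 blocked=[]
Op 3: conn=16 S1=57 S2=25 S3=26 blocked=[]
Op 4: conn=2 S1=43 S2=25 S3=26 blocked=[]
Op 5: conn=2 S1=43 S2=25 S3=48 blocked=[]
Op 6: conn=-12 S1=43 S2=25 S3=34 blocked=[1, 2, 3]
Op 7: conn=-12 S1=43 S2=25 S3=52 blocked=[1, 2, 3]
Op 8: conn=-12 S1=43 S2=25 S3=73 blocked=[1, 2, 3]
Op 9: conn=-19 S1=43 S2=18 S3=73 blocked=[1, 2, 3]
Op 10: conn=-31 S1=31 S2=18 S3=73 blocked=[1, 2, 3]
Op 11: conn=-43 S1=31 S2=6 S3=73 blocked=[1, 2, 3]
Op 12: conn=-62 S1=31 S2=6 S3=54 blocked=[1, 2, 3]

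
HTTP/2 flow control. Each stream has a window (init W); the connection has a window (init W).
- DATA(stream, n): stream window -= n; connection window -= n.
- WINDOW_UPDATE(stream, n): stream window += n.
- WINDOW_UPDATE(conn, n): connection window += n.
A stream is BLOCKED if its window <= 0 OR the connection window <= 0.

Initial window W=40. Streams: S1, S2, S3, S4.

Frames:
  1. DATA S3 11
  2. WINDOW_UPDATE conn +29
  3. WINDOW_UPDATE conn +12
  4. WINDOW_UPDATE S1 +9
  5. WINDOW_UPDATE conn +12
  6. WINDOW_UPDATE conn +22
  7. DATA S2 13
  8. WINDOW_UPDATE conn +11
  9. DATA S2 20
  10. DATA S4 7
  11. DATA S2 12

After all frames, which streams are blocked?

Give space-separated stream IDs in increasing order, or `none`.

Op 1: conn=29 S1=40 S2=40 S3=29 S4=40 blocked=[]
Op 2: conn=58 S1=40 S2=40 S3=29 S4=40 blocked=[]
Op 3: conn=70 S1=40 S2=40 S3=29 S4=40 blocked=[]
Op 4: conn=70 S1=49 S2=40 S3=29 S4=40 blocked=[]
Op 5: conn=82 S1=49 S2=40 S3=29 S4=40 blocked=[]
Op 6: conn=104 S1=49 S2=40 S3=29 S4=40 blocked=[]
Op 7: conn=91 S1=49 S2=27 S3=29 S4=40 blocked=[]
Op 8: conn=102 S1=49 S2=27 S3=29 S4=40 blocked=[]
Op 9: conn=82 S1=49 S2=7 S3=29 S4=40 blocked=[]
Op 10: conn=75 S1=49 S2=7 S3=29 S4=33 blocked=[]
Op 11: conn=63 S1=49 S2=-5 S3=29 S4=33 blocked=[2]

Answer: S2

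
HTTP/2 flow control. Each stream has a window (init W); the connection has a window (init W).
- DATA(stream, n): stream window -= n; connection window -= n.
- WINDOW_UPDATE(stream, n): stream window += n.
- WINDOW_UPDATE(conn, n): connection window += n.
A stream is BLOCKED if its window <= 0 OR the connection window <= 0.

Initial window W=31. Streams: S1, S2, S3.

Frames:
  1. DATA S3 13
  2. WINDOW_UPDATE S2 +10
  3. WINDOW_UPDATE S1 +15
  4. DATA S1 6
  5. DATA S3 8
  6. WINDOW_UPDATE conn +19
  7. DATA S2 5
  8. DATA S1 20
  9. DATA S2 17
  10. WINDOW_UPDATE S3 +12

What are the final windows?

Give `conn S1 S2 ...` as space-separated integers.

Op 1: conn=18 S1=31 S2=31 S3=18 blocked=[]
Op 2: conn=18 S1=31 S2=41 S3=18 blocked=[]
Op 3: conn=18 S1=46 S2=41 S3=18 blocked=[]
Op 4: conn=12 S1=40 S2=41 S3=18 blocked=[]
Op 5: conn=4 S1=40 S2=41 S3=10 blocked=[]
Op 6: conn=23 S1=40 S2=41 S3=10 blocked=[]
Op 7: conn=18 S1=40 S2=36 S3=10 blocked=[]
Op 8: conn=-2 S1=20 S2=36 S3=10 blocked=[1, 2, 3]
Op 9: conn=-19 S1=20 S2=19 S3=10 blocked=[1, 2, 3]
Op 10: conn=-19 S1=20 S2=19 S3=22 blocked=[1, 2, 3]

Answer: -19 20 19 22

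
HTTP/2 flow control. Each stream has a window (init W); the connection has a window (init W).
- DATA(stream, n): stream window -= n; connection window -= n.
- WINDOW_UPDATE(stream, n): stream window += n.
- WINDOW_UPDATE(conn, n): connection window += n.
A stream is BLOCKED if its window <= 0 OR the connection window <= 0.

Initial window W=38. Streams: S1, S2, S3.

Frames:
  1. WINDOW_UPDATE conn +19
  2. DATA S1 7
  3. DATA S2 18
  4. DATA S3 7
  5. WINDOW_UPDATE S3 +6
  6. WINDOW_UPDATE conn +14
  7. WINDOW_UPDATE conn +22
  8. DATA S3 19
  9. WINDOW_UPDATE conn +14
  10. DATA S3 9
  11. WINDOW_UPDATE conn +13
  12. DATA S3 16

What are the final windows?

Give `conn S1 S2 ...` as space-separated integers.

Op 1: conn=57 S1=38 S2=38 S3=38 blocked=[]
Op 2: conn=50 S1=31 S2=38 S3=38 blocked=[]
Op 3: conn=32 S1=31 S2=20 S3=38 blocked=[]
Op 4: conn=25 S1=31 S2=20 S3=31 blocked=[]
Op 5: conn=25 S1=31 S2=20 S3=37 blocked=[]
Op 6: conn=39 S1=31 S2=20 S3=37 blocked=[]
Op 7: conn=61 S1=31 S2=20 S3=37 blocked=[]
Op 8: conn=42 S1=31 S2=20 S3=18 blocked=[]
Op 9: conn=56 S1=31 S2=20 S3=18 blocked=[]
Op 10: conn=47 S1=31 S2=20 S3=9 blocked=[]
Op 11: conn=60 S1=31 S2=20 S3=9 blocked=[]
Op 12: conn=44 S1=31 S2=20 S3=-7 blocked=[3]

Answer: 44 31 20 -7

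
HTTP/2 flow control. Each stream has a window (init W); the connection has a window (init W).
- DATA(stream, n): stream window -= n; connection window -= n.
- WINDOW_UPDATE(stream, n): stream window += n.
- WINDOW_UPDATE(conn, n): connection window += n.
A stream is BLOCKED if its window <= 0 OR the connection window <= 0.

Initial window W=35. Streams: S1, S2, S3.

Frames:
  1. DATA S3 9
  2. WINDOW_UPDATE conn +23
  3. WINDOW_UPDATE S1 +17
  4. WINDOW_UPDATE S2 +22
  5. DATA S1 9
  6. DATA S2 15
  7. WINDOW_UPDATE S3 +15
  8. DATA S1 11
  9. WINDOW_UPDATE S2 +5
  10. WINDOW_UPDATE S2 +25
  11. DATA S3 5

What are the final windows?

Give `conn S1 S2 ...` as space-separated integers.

Answer: 9 32 72 36

Derivation:
Op 1: conn=26 S1=35 S2=35 S3=26 blocked=[]
Op 2: conn=49 S1=35 S2=35 S3=26 blocked=[]
Op 3: conn=49 S1=52 S2=35 S3=26 blocked=[]
Op 4: conn=49 S1=52 S2=57 S3=26 blocked=[]
Op 5: conn=40 S1=43 S2=57 S3=26 blocked=[]
Op 6: conn=25 S1=43 S2=42 S3=26 blocked=[]
Op 7: conn=25 S1=43 S2=42 S3=41 blocked=[]
Op 8: conn=14 S1=32 S2=42 S3=41 blocked=[]
Op 9: conn=14 S1=32 S2=47 S3=41 blocked=[]
Op 10: conn=14 S1=32 S2=72 S3=41 blocked=[]
Op 11: conn=9 S1=32 S2=72 S3=36 blocked=[]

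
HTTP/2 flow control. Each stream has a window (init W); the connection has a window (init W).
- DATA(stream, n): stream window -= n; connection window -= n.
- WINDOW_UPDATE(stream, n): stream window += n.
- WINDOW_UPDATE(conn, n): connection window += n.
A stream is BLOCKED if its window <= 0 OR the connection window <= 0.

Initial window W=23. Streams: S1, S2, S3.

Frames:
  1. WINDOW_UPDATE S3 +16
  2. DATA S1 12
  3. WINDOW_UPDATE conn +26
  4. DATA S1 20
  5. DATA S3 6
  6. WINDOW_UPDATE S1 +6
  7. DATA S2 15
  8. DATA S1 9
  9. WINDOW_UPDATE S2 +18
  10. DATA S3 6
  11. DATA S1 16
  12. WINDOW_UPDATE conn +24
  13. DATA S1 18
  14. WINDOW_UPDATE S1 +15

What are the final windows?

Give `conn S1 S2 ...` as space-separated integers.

Answer: -29 -31 26 27

Derivation:
Op 1: conn=23 S1=23 S2=23 S3=39 blocked=[]
Op 2: conn=11 S1=11 S2=23 S3=39 blocked=[]
Op 3: conn=37 S1=11 S2=23 S3=39 blocked=[]
Op 4: conn=17 S1=-9 S2=23 S3=39 blocked=[1]
Op 5: conn=11 S1=-9 S2=23 S3=33 blocked=[1]
Op 6: conn=11 S1=-3 S2=23 S3=33 blocked=[1]
Op 7: conn=-4 S1=-3 S2=8 S3=33 blocked=[1, 2, 3]
Op 8: conn=-13 S1=-12 S2=8 S3=33 blocked=[1, 2, 3]
Op 9: conn=-13 S1=-12 S2=26 S3=33 blocked=[1, 2, 3]
Op 10: conn=-19 S1=-12 S2=26 S3=27 blocked=[1, 2, 3]
Op 11: conn=-35 S1=-28 S2=26 S3=27 blocked=[1, 2, 3]
Op 12: conn=-11 S1=-28 S2=26 S3=27 blocked=[1, 2, 3]
Op 13: conn=-29 S1=-46 S2=26 S3=27 blocked=[1, 2, 3]
Op 14: conn=-29 S1=-31 S2=26 S3=27 blocked=[1, 2, 3]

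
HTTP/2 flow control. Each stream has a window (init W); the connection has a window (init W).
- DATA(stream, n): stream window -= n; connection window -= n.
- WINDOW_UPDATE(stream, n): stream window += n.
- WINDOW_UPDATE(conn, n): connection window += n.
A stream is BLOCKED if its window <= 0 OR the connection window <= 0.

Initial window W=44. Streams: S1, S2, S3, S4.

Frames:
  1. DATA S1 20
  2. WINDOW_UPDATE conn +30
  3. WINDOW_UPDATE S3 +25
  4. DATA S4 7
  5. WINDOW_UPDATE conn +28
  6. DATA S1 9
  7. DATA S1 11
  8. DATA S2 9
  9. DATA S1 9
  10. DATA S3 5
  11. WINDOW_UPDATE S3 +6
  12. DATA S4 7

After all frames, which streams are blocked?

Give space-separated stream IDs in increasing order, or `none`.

Answer: S1

Derivation:
Op 1: conn=24 S1=24 S2=44 S3=44 S4=44 blocked=[]
Op 2: conn=54 S1=24 S2=44 S3=44 S4=44 blocked=[]
Op 3: conn=54 S1=24 S2=44 S3=69 S4=44 blocked=[]
Op 4: conn=47 S1=24 S2=44 S3=69 S4=37 blocked=[]
Op 5: conn=75 S1=24 S2=44 S3=69 S4=37 blocked=[]
Op 6: conn=66 S1=15 S2=44 S3=69 S4=37 blocked=[]
Op 7: conn=55 S1=4 S2=44 S3=69 S4=37 blocked=[]
Op 8: conn=46 S1=4 S2=35 S3=69 S4=37 blocked=[]
Op 9: conn=37 S1=-5 S2=35 S3=69 S4=37 blocked=[1]
Op 10: conn=32 S1=-5 S2=35 S3=64 S4=37 blocked=[1]
Op 11: conn=32 S1=-5 S2=35 S3=70 S4=37 blocked=[1]
Op 12: conn=25 S1=-5 S2=35 S3=70 S4=30 blocked=[1]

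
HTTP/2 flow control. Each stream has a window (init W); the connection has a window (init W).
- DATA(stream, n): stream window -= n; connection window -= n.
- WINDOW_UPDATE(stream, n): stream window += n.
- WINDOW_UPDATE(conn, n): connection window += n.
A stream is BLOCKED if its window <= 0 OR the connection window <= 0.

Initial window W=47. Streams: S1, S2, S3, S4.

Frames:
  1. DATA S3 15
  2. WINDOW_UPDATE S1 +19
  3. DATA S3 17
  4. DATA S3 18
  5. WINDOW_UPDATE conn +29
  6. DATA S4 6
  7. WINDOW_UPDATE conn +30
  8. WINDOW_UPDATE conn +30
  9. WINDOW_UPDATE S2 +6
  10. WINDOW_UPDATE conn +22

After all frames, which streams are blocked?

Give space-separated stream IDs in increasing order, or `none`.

Op 1: conn=32 S1=47 S2=47 S3=32 S4=47 blocked=[]
Op 2: conn=32 S1=66 S2=47 S3=32 S4=47 blocked=[]
Op 3: conn=15 S1=66 S2=47 S3=15 S4=47 blocked=[]
Op 4: conn=-3 S1=66 S2=47 S3=-3 S4=47 blocked=[1, 2, 3, 4]
Op 5: conn=26 S1=66 S2=47 S3=-3 S4=47 blocked=[3]
Op 6: conn=20 S1=66 S2=47 S3=-3 S4=41 blocked=[3]
Op 7: conn=50 S1=66 S2=47 S3=-3 S4=41 blocked=[3]
Op 8: conn=80 S1=66 S2=47 S3=-3 S4=41 blocked=[3]
Op 9: conn=80 S1=66 S2=53 S3=-3 S4=41 blocked=[3]
Op 10: conn=102 S1=66 S2=53 S3=-3 S4=41 blocked=[3]

Answer: S3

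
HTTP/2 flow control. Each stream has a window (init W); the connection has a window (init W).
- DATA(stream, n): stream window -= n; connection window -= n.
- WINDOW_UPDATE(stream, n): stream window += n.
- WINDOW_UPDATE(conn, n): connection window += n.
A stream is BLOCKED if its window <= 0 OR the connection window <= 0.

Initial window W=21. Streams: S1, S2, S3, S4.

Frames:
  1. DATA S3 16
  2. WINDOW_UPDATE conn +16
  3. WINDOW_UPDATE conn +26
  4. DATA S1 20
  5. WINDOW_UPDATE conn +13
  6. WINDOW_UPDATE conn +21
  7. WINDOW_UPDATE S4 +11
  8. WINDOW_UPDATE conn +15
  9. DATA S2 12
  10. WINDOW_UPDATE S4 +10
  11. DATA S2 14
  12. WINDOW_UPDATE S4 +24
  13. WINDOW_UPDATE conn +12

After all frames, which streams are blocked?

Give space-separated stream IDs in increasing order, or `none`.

Answer: S2

Derivation:
Op 1: conn=5 S1=21 S2=21 S3=5 S4=21 blocked=[]
Op 2: conn=21 S1=21 S2=21 S3=5 S4=21 blocked=[]
Op 3: conn=47 S1=21 S2=21 S3=5 S4=21 blocked=[]
Op 4: conn=27 S1=1 S2=21 S3=5 S4=21 blocked=[]
Op 5: conn=40 S1=1 S2=21 S3=5 S4=21 blocked=[]
Op 6: conn=61 S1=1 S2=21 S3=5 S4=21 blocked=[]
Op 7: conn=61 S1=1 S2=21 S3=5 S4=32 blocked=[]
Op 8: conn=76 S1=1 S2=21 S3=5 S4=32 blocked=[]
Op 9: conn=64 S1=1 S2=9 S3=5 S4=32 blocked=[]
Op 10: conn=64 S1=1 S2=9 S3=5 S4=42 blocked=[]
Op 11: conn=50 S1=1 S2=-5 S3=5 S4=42 blocked=[2]
Op 12: conn=50 S1=1 S2=-5 S3=5 S4=66 blocked=[2]
Op 13: conn=62 S1=1 S2=-5 S3=5 S4=66 blocked=[2]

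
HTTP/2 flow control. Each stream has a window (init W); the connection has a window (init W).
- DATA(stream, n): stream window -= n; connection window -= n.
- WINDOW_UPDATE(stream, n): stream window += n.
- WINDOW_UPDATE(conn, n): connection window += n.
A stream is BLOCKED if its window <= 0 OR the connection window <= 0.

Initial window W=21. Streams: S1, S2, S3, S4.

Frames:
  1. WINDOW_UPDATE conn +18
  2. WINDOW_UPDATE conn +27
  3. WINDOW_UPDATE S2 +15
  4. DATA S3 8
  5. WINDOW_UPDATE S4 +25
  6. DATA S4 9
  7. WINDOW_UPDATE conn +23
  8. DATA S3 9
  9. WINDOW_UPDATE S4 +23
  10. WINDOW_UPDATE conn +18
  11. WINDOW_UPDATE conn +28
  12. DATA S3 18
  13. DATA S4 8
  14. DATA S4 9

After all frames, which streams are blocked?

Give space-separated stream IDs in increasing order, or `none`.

Op 1: conn=39 S1=21 S2=21 S3=21 S4=21 blocked=[]
Op 2: conn=66 S1=21 S2=21 S3=21 S4=21 blocked=[]
Op 3: conn=66 S1=21 S2=36 S3=21 S4=21 blocked=[]
Op 4: conn=58 S1=21 S2=36 S3=13 S4=21 blocked=[]
Op 5: conn=58 S1=21 S2=36 S3=13 S4=46 blocked=[]
Op 6: conn=49 S1=21 S2=36 S3=13 S4=37 blocked=[]
Op 7: conn=72 S1=21 S2=36 S3=13 S4=37 blocked=[]
Op 8: conn=63 S1=21 S2=36 S3=4 S4=37 blocked=[]
Op 9: conn=63 S1=21 S2=36 S3=4 S4=60 blocked=[]
Op 10: conn=81 S1=21 S2=36 S3=4 S4=60 blocked=[]
Op 11: conn=109 S1=21 S2=36 S3=4 S4=60 blocked=[]
Op 12: conn=91 S1=21 S2=36 S3=-14 S4=60 blocked=[3]
Op 13: conn=83 S1=21 S2=36 S3=-14 S4=52 blocked=[3]
Op 14: conn=74 S1=21 S2=36 S3=-14 S4=43 blocked=[3]

Answer: S3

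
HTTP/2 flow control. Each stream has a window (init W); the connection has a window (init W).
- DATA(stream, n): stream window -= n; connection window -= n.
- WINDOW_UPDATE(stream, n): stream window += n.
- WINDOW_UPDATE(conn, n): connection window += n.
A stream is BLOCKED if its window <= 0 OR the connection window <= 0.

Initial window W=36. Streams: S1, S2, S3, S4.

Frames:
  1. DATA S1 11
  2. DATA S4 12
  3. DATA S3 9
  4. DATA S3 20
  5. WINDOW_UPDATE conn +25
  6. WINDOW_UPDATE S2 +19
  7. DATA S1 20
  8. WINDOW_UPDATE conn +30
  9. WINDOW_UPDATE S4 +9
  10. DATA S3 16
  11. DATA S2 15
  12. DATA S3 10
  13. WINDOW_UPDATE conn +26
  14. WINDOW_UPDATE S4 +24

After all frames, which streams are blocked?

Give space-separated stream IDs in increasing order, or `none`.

Answer: S3

Derivation:
Op 1: conn=25 S1=25 S2=36 S3=36 S4=36 blocked=[]
Op 2: conn=13 S1=25 S2=36 S3=36 S4=24 blocked=[]
Op 3: conn=4 S1=25 S2=36 S3=27 S4=24 blocked=[]
Op 4: conn=-16 S1=25 S2=36 S3=7 S4=24 blocked=[1, 2, 3, 4]
Op 5: conn=9 S1=25 S2=36 S3=7 S4=24 blocked=[]
Op 6: conn=9 S1=25 S2=55 S3=7 S4=24 blocked=[]
Op 7: conn=-11 S1=5 S2=55 S3=7 S4=24 blocked=[1, 2, 3, 4]
Op 8: conn=19 S1=5 S2=55 S3=7 S4=24 blocked=[]
Op 9: conn=19 S1=5 S2=55 S3=7 S4=33 blocked=[]
Op 10: conn=3 S1=5 S2=55 S3=-9 S4=33 blocked=[3]
Op 11: conn=-12 S1=5 S2=40 S3=-9 S4=33 blocked=[1, 2, 3, 4]
Op 12: conn=-22 S1=5 S2=40 S3=-19 S4=33 blocked=[1, 2, 3, 4]
Op 13: conn=4 S1=5 S2=40 S3=-19 S4=33 blocked=[3]
Op 14: conn=4 S1=5 S2=40 S3=-19 S4=57 blocked=[3]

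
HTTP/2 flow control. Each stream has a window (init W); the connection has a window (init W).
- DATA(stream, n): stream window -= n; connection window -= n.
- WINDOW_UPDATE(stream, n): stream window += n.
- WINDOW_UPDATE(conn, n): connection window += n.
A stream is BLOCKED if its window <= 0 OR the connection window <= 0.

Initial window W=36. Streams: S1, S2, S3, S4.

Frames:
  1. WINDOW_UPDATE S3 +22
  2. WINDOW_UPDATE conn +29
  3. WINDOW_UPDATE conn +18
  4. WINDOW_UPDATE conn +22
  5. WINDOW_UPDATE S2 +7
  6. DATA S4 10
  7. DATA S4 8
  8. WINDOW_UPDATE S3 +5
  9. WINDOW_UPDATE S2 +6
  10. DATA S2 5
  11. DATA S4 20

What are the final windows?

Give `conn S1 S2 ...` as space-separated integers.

Answer: 62 36 44 63 -2

Derivation:
Op 1: conn=36 S1=36 S2=36 S3=58 S4=36 blocked=[]
Op 2: conn=65 S1=36 S2=36 S3=58 S4=36 blocked=[]
Op 3: conn=83 S1=36 S2=36 S3=58 S4=36 blocked=[]
Op 4: conn=105 S1=36 S2=36 S3=58 S4=36 blocked=[]
Op 5: conn=105 S1=36 S2=43 S3=58 S4=36 blocked=[]
Op 6: conn=95 S1=36 S2=43 S3=58 S4=26 blocked=[]
Op 7: conn=87 S1=36 S2=43 S3=58 S4=18 blocked=[]
Op 8: conn=87 S1=36 S2=43 S3=63 S4=18 blocked=[]
Op 9: conn=87 S1=36 S2=49 S3=63 S4=18 blocked=[]
Op 10: conn=82 S1=36 S2=44 S3=63 S4=18 blocked=[]
Op 11: conn=62 S1=36 S2=44 S3=63 S4=-2 blocked=[4]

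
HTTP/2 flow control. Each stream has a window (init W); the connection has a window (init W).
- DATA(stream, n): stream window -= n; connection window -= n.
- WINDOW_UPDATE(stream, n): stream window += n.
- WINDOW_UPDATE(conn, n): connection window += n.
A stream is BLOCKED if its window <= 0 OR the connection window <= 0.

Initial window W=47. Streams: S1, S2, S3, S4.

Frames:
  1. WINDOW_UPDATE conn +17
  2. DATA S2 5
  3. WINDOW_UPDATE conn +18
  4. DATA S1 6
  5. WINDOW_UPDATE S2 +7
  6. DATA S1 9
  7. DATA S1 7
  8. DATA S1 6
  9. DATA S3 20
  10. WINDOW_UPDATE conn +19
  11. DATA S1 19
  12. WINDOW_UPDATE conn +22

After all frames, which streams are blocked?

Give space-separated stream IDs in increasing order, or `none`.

Answer: S1

Derivation:
Op 1: conn=64 S1=47 S2=47 S3=47 S4=47 blocked=[]
Op 2: conn=59 S1=47 S2=42 S3=47 S4=47 blocked=[]
Op 3: conn=77 S1=47 S2=42 S3=47 S4=47 blocked=[]
Op 4: conn=71 S1=41 S2=42 S3=47 S4=47 blocked=[]
Op 5: conn=71 S1=41 S2=49 S3=47 S4=47 blocked=[]
Op 6: conn=62 S1=32 S2=49 S3=47 S4=47 blocked=[]
Op 7: conn=55 S1=25 S2=49 S3=47 S4=47 blocked=[]
Op 8: conn=49 S1=19 S2=49 S3=47 S4=47 blocked=[]
Op 9: conn=29 S1=19 S2=49 S3=27 S4=47 blocked=[]
Op 10: conn=48 S1=19 S2=49 S3=27 S4=47 blocked=[]
Op 11: conn=29 S1=0 S2=49 S3=27 S4=47 blocked=[1]
Op 12: conn=51 S1=0 S2=49 S3=27 S4=47 blocked=[1]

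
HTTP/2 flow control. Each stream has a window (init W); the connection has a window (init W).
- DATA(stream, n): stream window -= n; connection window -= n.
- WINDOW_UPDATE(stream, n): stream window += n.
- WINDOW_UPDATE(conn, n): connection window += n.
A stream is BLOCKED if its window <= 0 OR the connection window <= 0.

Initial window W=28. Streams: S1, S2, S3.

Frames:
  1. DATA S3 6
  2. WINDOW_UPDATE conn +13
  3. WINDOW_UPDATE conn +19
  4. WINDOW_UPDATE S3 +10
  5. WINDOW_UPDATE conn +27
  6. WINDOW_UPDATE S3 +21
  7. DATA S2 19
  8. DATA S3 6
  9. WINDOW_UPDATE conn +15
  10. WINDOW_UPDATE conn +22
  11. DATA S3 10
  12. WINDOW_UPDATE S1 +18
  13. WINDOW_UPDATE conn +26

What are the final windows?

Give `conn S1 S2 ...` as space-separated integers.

Answer: 109 46 9 37

Derivation:
Op 1: conn=22 S1=28 S2=28 S3=22 blocked=[]
Op 2: conn=35 S1=28 S2=28 S3=22 blocked=[]
Op 3: conn=54 S1=28 S2=28 S3=22 blocked=[]
Op 4: conn=54 S1=28 S2=28 S3=32 blocked=[]
Op 5: conn=81 S1=28 S2=28 S3=32 blocked=[]
Op 6: conn=81 S1=28 S2=28 S3=53 blocked=[]
Op 7: conn=62 S1=28 S2=9 S3=53 blocked=[]
Op 8: conn=56 S1=28 S2=9 S3=47 blocked=[]
Op 9: conn=71 S1=28 S2=9 S3=47 blocked=[]
Op 10: conn=93 S1=28 S2=9 S3=47 blocked=[]
Op 11: conn=83 S1=28 S2=9 S3=37 blocked=[]
Op 12: conn=83 S1=46 S2=9 S3=37 blocked=[]
Op 13: conn=109 S1=46 S2=9 S3=37 blocked=[]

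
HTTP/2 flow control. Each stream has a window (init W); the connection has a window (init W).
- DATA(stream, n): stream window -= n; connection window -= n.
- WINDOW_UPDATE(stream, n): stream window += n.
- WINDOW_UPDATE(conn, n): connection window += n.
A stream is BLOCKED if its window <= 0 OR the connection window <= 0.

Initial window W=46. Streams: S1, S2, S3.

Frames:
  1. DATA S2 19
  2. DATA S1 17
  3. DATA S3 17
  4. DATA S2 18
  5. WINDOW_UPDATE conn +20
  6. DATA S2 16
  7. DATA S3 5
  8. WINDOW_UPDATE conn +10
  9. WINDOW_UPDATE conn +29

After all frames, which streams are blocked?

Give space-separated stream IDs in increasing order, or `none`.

Op 1: conn=27 S1=46 S2=27 S3=46 blocked=[]
Op 2: conn=10 S1=29 S2=27 S3=46 blocked=[]
Op 3: conn=-7 S1=29 S2=27 S3=29 blocked=[1, 2, 3]
Op 4: conn=-25 S1=29 S2=9 S3=29 blocked=[1, 2, 3]
Op 5: conn=-5 S1=29 S2=9 S3=29 blocked=[1, 2, 3]
Op 6: conn=-21 S1=29 S2=-7 S3=29 blocked=[1, 2, 3]
Op 7: conn=-26 S1=29 S2=-7 S3=24 blocked=[1, 2, 3]
Op 8: conn=-16 S1=29 S2=-7 S3=24 blocked=[1, 2, 3]
Op 9: conn=13 S1=29 S2=-7 S3=24 blocked=[2]

Answer: S2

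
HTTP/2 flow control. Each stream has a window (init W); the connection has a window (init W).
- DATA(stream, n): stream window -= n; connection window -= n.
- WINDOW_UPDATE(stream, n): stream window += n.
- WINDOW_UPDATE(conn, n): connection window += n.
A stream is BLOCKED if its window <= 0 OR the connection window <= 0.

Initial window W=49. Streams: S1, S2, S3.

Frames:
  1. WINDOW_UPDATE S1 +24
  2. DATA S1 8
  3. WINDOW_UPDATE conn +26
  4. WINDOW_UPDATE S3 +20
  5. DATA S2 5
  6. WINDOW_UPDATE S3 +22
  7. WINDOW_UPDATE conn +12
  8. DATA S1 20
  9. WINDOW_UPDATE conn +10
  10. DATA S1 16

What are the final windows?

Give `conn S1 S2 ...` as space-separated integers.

Op 1: conn=49 S1=73 S2=49 S3=49 blocked=[]
Op 2: conn=41 S1=65 S2=49 S3=49 blocked=[]
Op 3: conn=67 S1=65 S2=49 S3=49 blocked=[]
Op 4: conn=67 S1=65 S2=49 S3=69 blocked=[]
Op 5: conn=62 S1=65 S2=44 S3=69 blocked=[]
Op 6: conn=62 S1=65 S2=44 S3=91 blocked=[]
Op 7: conn=74 S1=65 S2=44 S3=91 blocked=[]
Op 8: conn=54 S1=45 S2=44 S3=91 blocked=[]
Op 9: conn=64 S1=45 S2=44 S3=91 blocked=[]
Op 10: conn=48 S1=29 S2=44 S3=91 blocked=[]

Answer: 48 29 44 91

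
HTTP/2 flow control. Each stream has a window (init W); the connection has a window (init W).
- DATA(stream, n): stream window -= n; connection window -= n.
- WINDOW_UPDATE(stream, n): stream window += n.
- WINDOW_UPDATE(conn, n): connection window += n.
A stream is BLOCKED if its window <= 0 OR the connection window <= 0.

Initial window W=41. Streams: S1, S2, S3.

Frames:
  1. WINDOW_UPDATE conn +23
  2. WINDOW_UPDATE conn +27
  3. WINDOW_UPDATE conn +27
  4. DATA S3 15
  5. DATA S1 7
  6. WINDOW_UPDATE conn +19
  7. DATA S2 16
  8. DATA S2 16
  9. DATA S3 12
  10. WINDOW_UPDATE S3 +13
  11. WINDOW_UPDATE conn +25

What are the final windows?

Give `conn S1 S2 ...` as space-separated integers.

Op 1: conn=64 S1=41 S2=41 S3=41 blocked=[]
Op 2: conn=91 S1=41 S2=41 S3=41 blocked=[]
Op 3: conn=118 S1=41 S2=41 S3=41 blocked=[]
Op 4: conn=103 S1=41 S2=41 S3=26 blocked=[]
Op 5: conn=96 S1=34 S2=41 S3=26 blocked=[]
Op 6: conn=115 S1=34 S2=41 S3=26 blocked=[]
Op 7: conn=99 S1=34 S2=25 S3=26 blocked=[]
Op 8: conn=83 S1=34 S2=9 S3=26 blocked=[]
Op 9: conn=71 S1=34 S2=9 S3=14 blocked=[]
Op 10: conn=71 S1=34 S2=9 S3=27 blocked=[]
Op 11: conn=96 S1=34 S2=9 S3=27 blocked=[]

Answer: 96 34 9 27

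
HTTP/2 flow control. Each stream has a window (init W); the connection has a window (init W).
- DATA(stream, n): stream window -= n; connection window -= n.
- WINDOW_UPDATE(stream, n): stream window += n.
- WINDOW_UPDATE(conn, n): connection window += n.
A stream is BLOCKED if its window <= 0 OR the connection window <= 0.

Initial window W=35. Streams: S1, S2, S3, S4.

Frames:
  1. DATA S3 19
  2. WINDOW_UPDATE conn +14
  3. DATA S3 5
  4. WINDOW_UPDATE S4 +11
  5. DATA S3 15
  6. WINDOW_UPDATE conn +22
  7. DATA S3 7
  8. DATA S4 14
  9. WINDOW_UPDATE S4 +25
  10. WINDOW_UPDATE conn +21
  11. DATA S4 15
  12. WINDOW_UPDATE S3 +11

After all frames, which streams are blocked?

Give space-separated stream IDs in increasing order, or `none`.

Op 1: conn=16 S1=35 S2=35 S3=16 S4=35 blocked=[]
Op 2: conn=30 S1=35 S2=35 S3=16 S4=35 blocked=[]
Op 3: conn=25 S1=35 S2=35 S3=11 S4=35 blocked=[]
Op 4: conn=25 S1=35 S2=35 S3=11 S4=46 blocked=[]
Op 5: conn=10 S1=35 S2=35 S3=-4 S4=46 blocked=[3]
Op 6: conn=32 S1=35 S2=35 S3=-4 S4=46 blocked=[3]
Op 7: conn=25 S1=35 S2=35 S3=-11 S4=46 blocked=[3]
Op 8: conn=11 S1=35 S2=35 S3=-11 S4=32 blocked=[3]
Op 9: conn=11 S1=35 S2=35 S3=-11 S4=57 blocked=[3]
Op 10: conn=32 S1=35 S2=35 S3=-11 S4=57 blocked=[3]
Op 11: conn=17 S1=35 S2=35 S3=-11 S4=42 blocked=[3]
Op 12: conn=17 S1=35 S2=35 S3=0 S4=42 blocked=[3]

Answer: S3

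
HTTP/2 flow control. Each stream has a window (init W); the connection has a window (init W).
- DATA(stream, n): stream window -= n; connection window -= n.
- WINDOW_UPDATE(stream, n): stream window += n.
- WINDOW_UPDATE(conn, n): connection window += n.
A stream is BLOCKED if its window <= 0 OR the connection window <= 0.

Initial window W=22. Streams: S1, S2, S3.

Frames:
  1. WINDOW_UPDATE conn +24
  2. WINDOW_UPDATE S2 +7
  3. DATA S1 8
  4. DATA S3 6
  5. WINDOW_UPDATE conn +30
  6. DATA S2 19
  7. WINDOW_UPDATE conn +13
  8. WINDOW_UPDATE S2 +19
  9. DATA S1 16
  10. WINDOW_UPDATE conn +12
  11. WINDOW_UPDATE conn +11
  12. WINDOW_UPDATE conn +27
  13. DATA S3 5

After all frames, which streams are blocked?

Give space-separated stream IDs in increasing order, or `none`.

Answer: S1

Derivation:
Op 1: conn=46 S1=22 S2=22 S3=22 blocked=[]
Op 2: conn=46 S1=22 S2=29 S3=22 blocked=[]
Op 3: conn=38 S1=14 S2=29 S3=22 blocked=[]
Op 4: conn=32 S1=14 S2=29 S3=16 blocked=[]
Op 5: conn=62 S1=14 S2=29 S3=16 blocked=[]
Op 6: conn=43 S1=14 S2=10 S3=16 blocked=[]
Op 7: conn=56 S1=14 S2=10 S3=16 blocked=[]
Op 8: conn=56 S1=14 S2=29 S3=16 blocked=[]
Op 9: conn=40 S1=-2 S2=29 S3=16 blocked=[1]
Op 10: conn=52 S1=-2 S2=29 S3=16 blocked=[1]
Op 11: conn=63 S1=-2 S2=29 S3=16 blocked=[1]
Op 12: conn=90 S1=-2 S2=29 S3=16 blocked=[1]
Op 13: conn=85 S1=-2 S2=29 S3=11 blocked=[1]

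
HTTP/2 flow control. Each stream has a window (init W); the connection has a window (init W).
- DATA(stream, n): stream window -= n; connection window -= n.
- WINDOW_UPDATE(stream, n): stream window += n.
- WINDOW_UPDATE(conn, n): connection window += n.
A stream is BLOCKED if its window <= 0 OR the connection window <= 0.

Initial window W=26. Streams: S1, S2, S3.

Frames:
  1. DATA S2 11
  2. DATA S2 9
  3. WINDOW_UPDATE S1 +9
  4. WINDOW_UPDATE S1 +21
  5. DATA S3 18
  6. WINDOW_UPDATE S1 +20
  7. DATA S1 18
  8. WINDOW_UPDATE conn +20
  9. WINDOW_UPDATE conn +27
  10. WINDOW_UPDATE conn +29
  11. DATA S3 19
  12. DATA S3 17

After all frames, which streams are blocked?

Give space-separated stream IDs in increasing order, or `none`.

Op 1: conn=15 S1=26 S2=15 S3=26 blocked=[]
Op 2: conn=6 S1=26 S2=6 S3=26 blocked=[]
Op 3: conn=6 S1=35 S2=6 S3=26 blocked=[]
Op 4: conn=6 S1=56 S2=6 S3=26 blocked=[]
Op 5: conn=-12 S1=56 S2=6 S3=8 blocked=[1, 2, 3]
Op 6: conn=-12 S1=76 S2=6 S3=8 blocked=[1, 2, 3]
Op 7: conn=-30 S1=58 S2=6 S3=8 blocked=[1, 2, 3]
Op 8: conn=-10 S1=58 S2=6 S3=8 blocked=[1, 2, 3]
Op 9: conn=17 S1=58 S2=6 S3=8 blocked=[]
Op 10: conn=46 S1=58 S2=6 S3=8 blocked=[]
Op 11: conn=27 S1=58 S2=6 S3=-11 blocked=[3]
Op 12: conn=10 S1=58 S2=6 S3=-28 blocked=[3]

Answer: S3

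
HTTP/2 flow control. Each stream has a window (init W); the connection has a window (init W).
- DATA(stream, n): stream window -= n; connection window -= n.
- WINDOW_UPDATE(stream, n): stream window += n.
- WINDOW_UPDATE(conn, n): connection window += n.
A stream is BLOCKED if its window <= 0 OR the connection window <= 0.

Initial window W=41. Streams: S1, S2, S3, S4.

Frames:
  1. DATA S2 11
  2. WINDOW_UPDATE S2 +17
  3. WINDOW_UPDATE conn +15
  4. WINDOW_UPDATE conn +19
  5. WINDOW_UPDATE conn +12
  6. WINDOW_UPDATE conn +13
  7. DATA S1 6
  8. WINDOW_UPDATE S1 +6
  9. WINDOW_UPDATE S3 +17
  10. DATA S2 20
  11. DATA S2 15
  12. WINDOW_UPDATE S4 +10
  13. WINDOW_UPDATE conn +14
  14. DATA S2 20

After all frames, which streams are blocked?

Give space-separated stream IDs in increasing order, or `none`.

Answer: S2

Derivation:
Op 1: conn=30 S1=41 S2=30 S3=41 S4=41 blocked=[]
Op 2: conn=30 S1=41 S2=47 S3=41 S4=41 blocked=[]
Op 3: conn=45 S1=41 S2=47 S3=41 S4=41 blocked=[]
Op 4: conn=64 S1=41 S2=47 S3=41 S4=41 blocked=[]
Op 5: conn=76 S1=41 S2=47 S3=41 S4=41 blocked=[]
Op 6: conn=89 S1=41 S2=47 S3=41 S4=41 blocked=[]
Op 7: conn=83 S1=35 S2=47 S3=41 S4=41 blocked=[]
Op 8: conn=83 S1=41 S2=47 S3=41 S4=41 blocked=[]
Op 9: conn=83 S1=41 S2=47 S3=58 S4=41 blocked=[]
Op 10: conn=63 S1=41 S2=27 S3=58 S4=41 blocked=[]
Op 11: conn=48 S1=41 S2=12 S3=58 S4=41 blocked=[]
Op 12: conn=48 S1=41 S2=12 S3=58 S4=51 blocked=[]
Op 13: conn=62 S1=41 S2=12 S3=58 S4=51 blocked=[]
Op 14: conn=42 S1=41 S2=-8 S3=58 S4=51 blocked=[2]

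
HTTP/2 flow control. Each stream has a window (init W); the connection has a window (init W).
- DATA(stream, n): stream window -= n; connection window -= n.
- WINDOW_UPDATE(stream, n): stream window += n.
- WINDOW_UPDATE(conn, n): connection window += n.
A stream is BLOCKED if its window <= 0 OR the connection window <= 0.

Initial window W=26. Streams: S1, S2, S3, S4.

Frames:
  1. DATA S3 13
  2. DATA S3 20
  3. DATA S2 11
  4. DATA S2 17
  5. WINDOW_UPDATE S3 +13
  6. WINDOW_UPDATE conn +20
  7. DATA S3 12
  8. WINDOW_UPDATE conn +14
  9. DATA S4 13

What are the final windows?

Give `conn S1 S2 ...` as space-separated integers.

Answer: -26 26 -2 -6 13

Derivation:
Op 1: conn=13 S1=26 S2=26 S3=13 S4=26 blocked=[]
Op 2: conn=-7 S1=26 S2=26 S3=-7 S4=26 blocked=[1, 2, 3, 4]
Op 3: conn=-18 S1=26 S2=15 S3=-7 S4=26 blocked=[1, 2, 3, 4]
Op 4: conn=-35 S1=26 S2=-2 S3=-7 S4=26 blocked=[1, 2, 3, 4]
Op 5: conn=-35 S1=26 S2=-2 S3=6 S4=26 blocked=[1, 2, 3, 4]
Op 6: conn=-15 S1=26 S2=-2 S3=6 S4=26 blocked=[1, 2, 3, 4]
Op 7: conn=-27 S1=26 S2=-2 S3=-6 S4=26 blocked=[1, 2, 3, 4]
Op 8: conn=-13 S1=26 S2=-2 S3=-6 S4=26 blocked=[1, 2, 3, 4]
Op 9: conn=-26 S1=26 S2=-2 S3=-6 S4=13 blocked=[1, 2, 3, 4]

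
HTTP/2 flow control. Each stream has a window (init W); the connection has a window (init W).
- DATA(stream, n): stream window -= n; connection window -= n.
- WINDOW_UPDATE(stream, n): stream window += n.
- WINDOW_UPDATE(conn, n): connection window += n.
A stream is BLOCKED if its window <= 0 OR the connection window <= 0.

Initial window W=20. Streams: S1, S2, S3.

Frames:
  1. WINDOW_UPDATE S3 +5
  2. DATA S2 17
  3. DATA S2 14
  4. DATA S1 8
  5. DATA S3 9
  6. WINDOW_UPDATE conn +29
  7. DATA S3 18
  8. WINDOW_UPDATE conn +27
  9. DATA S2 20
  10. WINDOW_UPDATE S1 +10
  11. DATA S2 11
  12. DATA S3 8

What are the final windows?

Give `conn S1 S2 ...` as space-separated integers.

Op 1: conn=20 S1=20 S2=20 S3=25 blocked=[]
Op 2: conn=3 S1=20 S2=3 S3=25 blocked=[]
Op 3: conn=-11 S1=20 S2=-11 S3=25 blocked=[1, 2, 3]
Op 4: conn=-19 S1=12 S2=-11 S3=25 blocked=[1, 2, 3]
Op 5: conn=-28 S1=12 S2=-11 S3=16 blocked=[1, 2, 3]
Op 6: conn=1 S1=12 S2=-11 S3=16 blocked=[2]
Op 7: conn=-17 S1=12 S2=-11 S3=-2 blocked=[1, 2, 3]
Op 8: conn=10 S1=12 S2=-11 S3=-2 blocked=[2, 3]
Op 9: conn=-10 S1=12 S2=-31 S3=-2 blocked=[1, 2, 3]
Op 10: conn=-10 S1=22 S2=-31 S3=-2 blocked=[1, 2, 3]
Op 11: conn=-21 S1=22 S2=-42 S3=-2 blocked=[1, 2, 3]
Op 12: conn=-29 S1=22 S2=-42 S3=-10 blocked=[1, 2, 3]

Answer: -29 22 -42 -10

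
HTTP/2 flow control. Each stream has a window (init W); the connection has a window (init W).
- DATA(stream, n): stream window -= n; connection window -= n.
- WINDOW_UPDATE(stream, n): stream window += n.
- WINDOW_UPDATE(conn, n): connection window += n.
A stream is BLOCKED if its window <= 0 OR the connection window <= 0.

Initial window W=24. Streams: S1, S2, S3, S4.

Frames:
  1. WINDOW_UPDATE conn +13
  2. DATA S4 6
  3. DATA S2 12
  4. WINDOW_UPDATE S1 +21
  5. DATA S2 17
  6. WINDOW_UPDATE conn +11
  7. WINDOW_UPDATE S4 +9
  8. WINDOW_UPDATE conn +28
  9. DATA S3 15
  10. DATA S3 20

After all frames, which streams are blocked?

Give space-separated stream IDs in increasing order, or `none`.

Answer: S2 S3

Derivation:
Op 1: conn=37 S1=24 S2=24 S3=24 S4=24 blocked=[]
Op 2: conn=31 S1=24 S2=24 S3=24 S4=18 blocked=[]
Op 3: conn=19 S1=24 S2=12 S3=24 S4=18 blocked=[]
Op 4: conn=19 S1=45 S2=12 S3=24 S4=18 blocked=[]
Op 5: conn=2 S1=45 S2=-5 S3=24 S4=18 blocked=[2]
Op 6: conn=13 S1=45 S2=-5 S3=24 S4=18 blocked=[2]
Op 7: conn=13 S1=45 S2=-5 S3=24 S4=27 blocked=[2]
Op 8: conn=41 S1=45 S2=-5 S3=24 S4=27 blocked=[2]
Op 9: conn=26 S1=45 S2=-5 S3=9 S4=27 blocked=[2]
Op 10: conn=6 S1=45 S2=-5 S3=-11 S4=27 blocked=[2, 3]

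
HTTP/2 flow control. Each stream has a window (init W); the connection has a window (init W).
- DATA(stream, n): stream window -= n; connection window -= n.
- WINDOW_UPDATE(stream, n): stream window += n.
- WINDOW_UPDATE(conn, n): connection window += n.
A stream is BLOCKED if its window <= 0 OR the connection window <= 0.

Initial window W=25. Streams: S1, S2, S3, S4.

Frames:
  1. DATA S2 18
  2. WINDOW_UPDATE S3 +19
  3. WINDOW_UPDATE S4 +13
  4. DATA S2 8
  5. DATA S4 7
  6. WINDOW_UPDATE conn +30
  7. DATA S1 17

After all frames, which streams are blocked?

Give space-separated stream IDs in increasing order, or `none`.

Op 1: conn=7 S1=25 S2=7 S3=25 S4=25 blocked=[]
Op 2: conn=7 S1=25 S2=7 S3=44 S4=25 blocked=[]
Op 3: conn=7 S1=25 S2=7 S3=44 S4=38 blocked=[]
Op 4: conn=-1 S1=25 S2=-1 S3=44 S4=38 blocked=[1, 2, 3, 4]
Op 5: conn=-8 S1=25 S2=-1 S3=44 S4=31 blocked=[1, 2, 3, 4]
Op 6: conn=22 S1=25 S2=-1 S3=44 S4=31 blocked=[2]
Op 7: conn=5 S1=8 S2=-1 S3=44 S4=31 blocked=[2]

Answer: S2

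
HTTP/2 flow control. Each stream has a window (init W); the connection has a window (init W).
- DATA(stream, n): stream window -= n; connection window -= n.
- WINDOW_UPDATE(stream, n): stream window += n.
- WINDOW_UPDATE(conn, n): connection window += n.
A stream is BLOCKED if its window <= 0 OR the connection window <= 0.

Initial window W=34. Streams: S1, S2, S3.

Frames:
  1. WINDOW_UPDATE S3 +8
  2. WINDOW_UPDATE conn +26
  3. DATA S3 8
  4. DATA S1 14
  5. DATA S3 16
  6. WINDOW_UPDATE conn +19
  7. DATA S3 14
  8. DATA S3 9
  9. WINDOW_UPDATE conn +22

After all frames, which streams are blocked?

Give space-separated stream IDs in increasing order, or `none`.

Op 1: conn=34 S1=34 S2=34 S3=42 blocked=[]
Op 2: conn=60 S1=34 S2=34 S3=42 blocked=[]
Op 3: conn=52 S1=34 S2=34 S3=34 blocked=[]
Op 4: conn=38 S1=20 S2=34 S3=34 blocked=[]
Op 5: conn=22 S1=20 S2=34 S3=18 blocked=[]
Op 6: conn=41 S1=20 S2=34 S3=18 blocked=[]
Op 7: conn=27 S1=20 S2=34 S3=4 blocked=[]
Op 8: conn=18 S1=20 S2=34 S3=-5 blocked=[3]
Op 9: conn=40 S1=20 S2=34 S3=-5 blocked=[3]

Answer: S3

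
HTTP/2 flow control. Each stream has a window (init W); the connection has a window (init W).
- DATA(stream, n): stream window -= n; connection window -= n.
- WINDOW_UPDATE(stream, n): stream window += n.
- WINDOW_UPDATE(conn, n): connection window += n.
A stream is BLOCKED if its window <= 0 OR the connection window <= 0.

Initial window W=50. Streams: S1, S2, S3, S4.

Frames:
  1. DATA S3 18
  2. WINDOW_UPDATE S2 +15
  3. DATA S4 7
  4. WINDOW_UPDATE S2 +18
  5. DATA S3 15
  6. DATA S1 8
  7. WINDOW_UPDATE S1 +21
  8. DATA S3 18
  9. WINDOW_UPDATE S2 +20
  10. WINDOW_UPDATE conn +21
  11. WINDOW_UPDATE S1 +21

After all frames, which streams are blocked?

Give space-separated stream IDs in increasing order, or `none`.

Op 1: conn=32 S1=50 S2=50 S3=32 S4=50 blocked=[]
Op 2: conn=32 S1=50 S2=65 S3=32 S4=50 blocked=[]
Op 3: conn=25 S1=50 S2=65 S3=32 S4=43 blocked=[]
Op 4: conn=25 S1=50 S2=83 S3=32 S4=43 blocked=[]
Op 5: conn=10 S1=50 S2=83 S3=17 S4=43 blocked=[]
Op 6: conn=2 S1=42 S2=83 S3=17 S4=43 blocked=[]
Op 7: conn=2 S1=63 S2=83 S3=17 S4=43 blocked=[]
Op 8: conn=-16 S1=63 S2=83 S3=-1 S4=43 blocked=[1, 2, 3, 4]
Op 9: conn=-16 S1=63 S2=103 S3=-1 S4=43 blocked=[1, 2, 3, 4]
Op 10: conn=5 S1=63 S2=103 S3=-1 S4=43 blocked=[3]
Op 11: conn=5 S1=84 S2=103 S3=-1 S4=43 blocked=[3]

Answer: S3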